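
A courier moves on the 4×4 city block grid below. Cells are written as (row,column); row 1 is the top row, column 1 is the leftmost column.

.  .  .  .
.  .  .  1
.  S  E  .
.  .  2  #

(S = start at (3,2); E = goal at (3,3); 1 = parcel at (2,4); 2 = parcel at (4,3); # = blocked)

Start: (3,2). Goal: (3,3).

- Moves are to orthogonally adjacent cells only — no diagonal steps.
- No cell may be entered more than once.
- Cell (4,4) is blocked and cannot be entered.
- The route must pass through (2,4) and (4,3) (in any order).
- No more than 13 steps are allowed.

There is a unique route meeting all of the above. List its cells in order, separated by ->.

(3,2) -> (2,2) -> (2,3) -> (2,4) -> (1,4) -> (1,3) -> (1,2) -> (1,1) -> (2,1) -> (3,1) -> (4,1) -> (4,2) -> (4,3) -> (3,3)

Any route must reach (2,4) and (4,3) and still end at (3,3) within 13 moves, so the order of the required stops is forced.
Route from (3,2): up 1 to (2,2), right 2 to (2,4), up 1 to (1,4), left 3 to (1,1), down 3 to (4,1), right 2 to (4,3), up 1 to (3,3) — 13 moves in all.
Check: all required cells visited; 13 ≤ 13 moves.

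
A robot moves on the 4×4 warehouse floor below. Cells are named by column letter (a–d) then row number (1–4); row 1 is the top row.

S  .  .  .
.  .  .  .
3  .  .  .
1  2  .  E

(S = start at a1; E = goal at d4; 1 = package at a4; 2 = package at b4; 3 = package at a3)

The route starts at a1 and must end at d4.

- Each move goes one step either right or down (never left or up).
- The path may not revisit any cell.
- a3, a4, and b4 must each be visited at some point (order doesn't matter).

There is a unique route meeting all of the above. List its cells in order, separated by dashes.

Moves only go right or down, so the column and row indices never decrease.
Route from a1: down 3 to a4, right 3 to d4 — 6 moves in all.
Check: all required cells visited.

a1 - a2 - a3 - a4 - b4 - c4 - d4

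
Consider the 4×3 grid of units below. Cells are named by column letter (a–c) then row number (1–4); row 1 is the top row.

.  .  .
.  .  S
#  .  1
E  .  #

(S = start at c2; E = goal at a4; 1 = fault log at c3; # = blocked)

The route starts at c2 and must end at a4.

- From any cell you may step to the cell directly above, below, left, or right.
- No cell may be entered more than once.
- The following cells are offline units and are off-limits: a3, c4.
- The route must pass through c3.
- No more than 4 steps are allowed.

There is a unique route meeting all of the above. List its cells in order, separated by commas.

The 4-move cap with required stops at c3 leaves no slack for detours.
Route from c2: down 1 to c3, left 1 to b3, down 1 to b4, left 1 to a4 — 4 moves in all.
Check: all required cells visited; 4 ≤ 4 moves.

c2, c3, b3, b4, a4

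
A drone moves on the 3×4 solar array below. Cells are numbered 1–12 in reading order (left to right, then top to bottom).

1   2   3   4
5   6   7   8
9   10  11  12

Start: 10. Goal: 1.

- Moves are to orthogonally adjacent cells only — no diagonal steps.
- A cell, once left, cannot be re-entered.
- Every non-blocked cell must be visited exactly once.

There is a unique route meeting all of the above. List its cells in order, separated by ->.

10 -> 9 -> 5 -> 6 -> 7 -> 11 -> 12 -> 8 -> 4 -> 3 -> 2 -> 1

Need to visit all 12 open cells exactly once, starting at 10 and ending at 1.
Cell 9 has only two open neighbours (5 and 10), so the path must pass straight through it: one of those is the cell it's entered from and the other is where it exits.
Route from 10: left to 9, up to 5, 2× right (reaching 7), down to 11, right to 12, 2× up (reaching 4), 3× left (reaching 1) — 11 moves in all.
Check: all 12 open cells covered.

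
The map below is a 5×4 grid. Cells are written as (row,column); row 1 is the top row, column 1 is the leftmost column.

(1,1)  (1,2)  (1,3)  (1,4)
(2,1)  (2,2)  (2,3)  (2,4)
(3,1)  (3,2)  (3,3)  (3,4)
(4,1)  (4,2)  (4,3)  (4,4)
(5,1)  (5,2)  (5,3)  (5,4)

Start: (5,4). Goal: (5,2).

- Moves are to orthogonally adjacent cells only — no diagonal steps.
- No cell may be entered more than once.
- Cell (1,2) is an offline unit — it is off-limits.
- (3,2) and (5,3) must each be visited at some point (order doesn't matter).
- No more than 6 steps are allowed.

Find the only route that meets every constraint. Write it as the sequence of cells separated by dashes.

(5,4) - (5,3) - (4,3) - (3,3) - (3,2) - (4,2) - (5,2)

The 6-move cap with required stops at (3,2), (5,3) leaves no slack for detours.
Route from (5,4): left 1 to (5,3), up 2 to (3,3), left 1 to (3,2), down 2 to (5,2) — 6 moves in all.
Check: all required cells visited; 6 ≤ 6 moves.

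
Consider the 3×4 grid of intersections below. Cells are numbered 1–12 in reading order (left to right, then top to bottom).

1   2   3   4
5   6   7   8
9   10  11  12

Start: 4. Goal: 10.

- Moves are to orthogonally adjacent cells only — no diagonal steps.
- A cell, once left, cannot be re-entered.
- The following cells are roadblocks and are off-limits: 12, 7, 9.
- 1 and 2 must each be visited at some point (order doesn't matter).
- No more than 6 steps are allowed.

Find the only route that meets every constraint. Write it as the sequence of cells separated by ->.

The budget equals the shortest possible length, so every move has to be on a shortest route through the required cells.
Route from 4: left 3 to 1, down 1 to 5, right 1 to 6, down 1 to 10 — 6 moves in all.
Check: all required cells visited; 6 ≤ 6 moves.

4 -> 3 -> 2 -> 1 -> 5 -> 6 -> 10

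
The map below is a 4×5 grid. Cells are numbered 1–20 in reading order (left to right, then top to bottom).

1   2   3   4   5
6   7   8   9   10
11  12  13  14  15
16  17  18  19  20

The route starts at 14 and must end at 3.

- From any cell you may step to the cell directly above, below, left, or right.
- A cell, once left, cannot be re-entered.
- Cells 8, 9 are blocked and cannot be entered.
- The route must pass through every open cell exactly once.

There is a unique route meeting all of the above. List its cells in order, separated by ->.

Need to visit all 18 open cells exactly once, starting at 14 and ending at 3.
Cell 4 has only two open neighbours (3 and 5), so the path must pass straight through it: one of those is the cell it's entered from and the other is where it exits.
Route from 14: 2× left (reaching 12), 2× up (reaching 2), left to 1, 3× down (reaching 16), 4× right (reaching 20), 3× up (reaching 5), 2× left (reaching 3) — 17 moves in all.
Check: all 18 open cells covered.

14 -> 13 -> 12 -> 7 -> 2 -> 1 -> 6 -> 11 -> 16 -> 17 -> 18 -> 19 -> 20 -> 15 -> 10 -> 5 -> 4 -> 3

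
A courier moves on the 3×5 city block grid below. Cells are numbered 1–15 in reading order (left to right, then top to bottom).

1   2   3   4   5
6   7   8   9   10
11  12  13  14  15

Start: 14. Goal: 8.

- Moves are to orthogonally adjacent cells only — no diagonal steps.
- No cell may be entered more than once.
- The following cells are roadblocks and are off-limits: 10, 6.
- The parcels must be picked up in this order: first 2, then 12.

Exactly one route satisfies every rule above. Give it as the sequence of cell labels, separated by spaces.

14 9 4 3 2 7 12 13 8

The waypoints must appear in the order 2, 12, with no cell reused.
Route from 14: up 2 to 4, left 2 to 2, down 2 to 12, right 1 to 13, up 1 to 8 — 8 moves in all.
Check: order respected (2 at step 4, 12 at step 6).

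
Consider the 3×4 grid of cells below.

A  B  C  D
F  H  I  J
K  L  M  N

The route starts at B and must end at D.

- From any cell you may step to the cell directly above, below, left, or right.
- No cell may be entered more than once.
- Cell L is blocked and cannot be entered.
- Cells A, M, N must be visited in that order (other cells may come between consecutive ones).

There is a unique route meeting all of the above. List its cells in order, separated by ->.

B -> A -> F -> H -> I -> M -> N -> J -> D

The waypoints must appear in the order A, M, N, with no cell reused.
Route from B: left to A, down to F, 2× right (reaching I), down to M, right to N, 2× up (reaching D) — 8 moves in all.
Check: order respected (A at step 1, M at step 5, N at step 6).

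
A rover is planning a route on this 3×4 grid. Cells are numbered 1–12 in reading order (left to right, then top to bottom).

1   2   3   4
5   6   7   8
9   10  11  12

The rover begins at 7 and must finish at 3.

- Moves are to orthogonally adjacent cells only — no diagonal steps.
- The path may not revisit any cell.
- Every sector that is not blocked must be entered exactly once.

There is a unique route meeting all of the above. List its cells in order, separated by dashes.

7 - 6 - 2 - 1 - 5 - 9 - 10 - 11 - 12 - 8 - 4 - 3

Need to visit all 12 open cells exactly once, starting at 7 and ending at 3.
Route from 7: left to 6, up to 2, left to 1, 2× down (reaching 9), 3× right (reaching 12), 2× up (reaching 4), left to 3 — 11 moves in all.
Check: all 12 open cells covered.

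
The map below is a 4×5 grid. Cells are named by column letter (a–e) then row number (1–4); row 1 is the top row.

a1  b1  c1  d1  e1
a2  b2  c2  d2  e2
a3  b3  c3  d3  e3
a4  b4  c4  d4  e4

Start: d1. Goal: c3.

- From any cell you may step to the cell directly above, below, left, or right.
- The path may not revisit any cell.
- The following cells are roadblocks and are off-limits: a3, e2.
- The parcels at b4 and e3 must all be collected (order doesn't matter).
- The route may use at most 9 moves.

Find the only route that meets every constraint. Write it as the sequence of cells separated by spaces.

d1 d2 d3 e3 e4 d4 c4 b4 b3 c3

Any route must reach b4 and e3 and still end at c3 within 9 moves, so the order of the required stops is forced.
Route from d1: 2× down (reaching d3), right to e3, down to e4, 3× left (reaching b4), up to b3, right to c3 — 9 moves in all.
Check: all required cells visited; 9 ≤ 9 moves.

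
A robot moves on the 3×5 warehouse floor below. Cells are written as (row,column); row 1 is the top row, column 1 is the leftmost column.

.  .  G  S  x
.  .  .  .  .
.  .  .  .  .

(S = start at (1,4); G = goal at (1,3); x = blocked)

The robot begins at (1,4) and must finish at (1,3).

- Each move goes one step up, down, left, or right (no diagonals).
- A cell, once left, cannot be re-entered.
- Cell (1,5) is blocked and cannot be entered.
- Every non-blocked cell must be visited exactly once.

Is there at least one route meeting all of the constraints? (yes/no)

yes

One route that works: (1,4) → (2,4) → (2,5) → (3,5) → (3,4) → (3,3) → (2,3) → (2,2) → (3,2) → (3,1) → (2,1) → (1,1) → (1,2) → (1,3).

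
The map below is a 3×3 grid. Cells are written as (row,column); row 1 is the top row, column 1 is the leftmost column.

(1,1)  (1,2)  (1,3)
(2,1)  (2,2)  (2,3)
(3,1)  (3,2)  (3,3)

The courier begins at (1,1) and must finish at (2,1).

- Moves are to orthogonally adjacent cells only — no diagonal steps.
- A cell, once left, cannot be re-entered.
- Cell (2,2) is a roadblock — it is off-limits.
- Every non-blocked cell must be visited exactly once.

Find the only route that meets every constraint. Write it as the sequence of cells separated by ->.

(1,1) -> (1,2) -> (1,3) -> (2,3) -> (3,3) -> (3,2) -> (3,1) -> (2,1)

Need to visit all 8 open cells exactly once, starting at (1,1) and ending at (2,1).
Route from (1,1): 2× right (reaching (1,3)), 2× down (reaching (3,3)), 2× left (reaching (3,1)), up to (2,1) — 7 moves in all.
Check: all 8 open cells covered.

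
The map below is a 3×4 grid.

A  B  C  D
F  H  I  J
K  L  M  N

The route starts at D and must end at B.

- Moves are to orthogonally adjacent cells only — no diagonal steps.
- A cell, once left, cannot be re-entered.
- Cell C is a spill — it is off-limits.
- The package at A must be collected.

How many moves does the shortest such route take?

Any route passes through A somewhere between D and B. Summing Manhattan distances along the two legs (D → A → B) gives a lower bound of 3 + 1 = 4 moves.
That bound ignores the blocked cells. Measuring each leg by the fewest moves that actually steer around them (D→A: 5; A→B: 1) raises the lower bound to 6.
A route of 6 moves exists: D → J → I → H → F → A → B.
Since 6 matches that lower bound, it is optimal.

6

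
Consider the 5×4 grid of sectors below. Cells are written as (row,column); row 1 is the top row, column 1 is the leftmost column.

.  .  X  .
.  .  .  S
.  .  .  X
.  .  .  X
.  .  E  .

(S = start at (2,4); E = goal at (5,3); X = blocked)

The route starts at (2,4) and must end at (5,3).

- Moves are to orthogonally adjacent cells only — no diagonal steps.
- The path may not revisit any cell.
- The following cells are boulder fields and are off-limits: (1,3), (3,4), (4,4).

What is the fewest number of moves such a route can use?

4

The Manhattan distance from (2,4) to (5,3) is |2−5| + |4−3| = 4, so at least 4 moves are needed.
A route of 4 moves achieves this: (2,4) → (2,3) → (3,3) → (4,3) → (5,3).
Since 4 matches the lower bound, it is optimal.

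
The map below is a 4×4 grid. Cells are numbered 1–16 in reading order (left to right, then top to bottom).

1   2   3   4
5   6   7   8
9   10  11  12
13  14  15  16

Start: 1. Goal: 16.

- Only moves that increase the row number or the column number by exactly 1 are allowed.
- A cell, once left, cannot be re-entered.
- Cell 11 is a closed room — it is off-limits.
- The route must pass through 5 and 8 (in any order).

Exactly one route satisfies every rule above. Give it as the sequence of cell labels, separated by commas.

Moves only go right or down, so the column and row indices never decrease.
Route from 1: down 1 to 5, right 3 to 8, down 2 to 16 — 6 moves in all.
Check: all required cells visited.

1, 5, 6, 7, 8, 12, 16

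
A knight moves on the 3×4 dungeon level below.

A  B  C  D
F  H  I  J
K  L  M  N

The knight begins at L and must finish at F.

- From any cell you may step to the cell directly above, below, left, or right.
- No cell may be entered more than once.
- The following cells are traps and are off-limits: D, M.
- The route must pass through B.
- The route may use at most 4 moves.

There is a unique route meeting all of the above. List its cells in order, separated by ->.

L -> H -> B -> A -> F

The 4-move cap with required stops at B leaves no slack for detours.
Route from L: up 2 to B, left 1 to A, down 1 to F — 4 moves in all.
Check: all required cells visited; 4 ≤ 4 moves.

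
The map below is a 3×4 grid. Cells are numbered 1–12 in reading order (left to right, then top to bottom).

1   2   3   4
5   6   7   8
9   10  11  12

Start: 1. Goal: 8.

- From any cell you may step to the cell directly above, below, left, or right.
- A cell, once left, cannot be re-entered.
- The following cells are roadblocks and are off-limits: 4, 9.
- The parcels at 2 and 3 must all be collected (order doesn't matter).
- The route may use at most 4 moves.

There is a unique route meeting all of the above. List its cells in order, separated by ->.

The budget equals the shortest possible length, so every move has to be on a shortest route through the required cells.
Route from 1: 2× right (reaching 3), down to 7, right to 8 — 4 moves in all.
Check: all required cells visited; 4 ≤ 4 moves.

1 -> 2 -> 3 -> 7 -> 8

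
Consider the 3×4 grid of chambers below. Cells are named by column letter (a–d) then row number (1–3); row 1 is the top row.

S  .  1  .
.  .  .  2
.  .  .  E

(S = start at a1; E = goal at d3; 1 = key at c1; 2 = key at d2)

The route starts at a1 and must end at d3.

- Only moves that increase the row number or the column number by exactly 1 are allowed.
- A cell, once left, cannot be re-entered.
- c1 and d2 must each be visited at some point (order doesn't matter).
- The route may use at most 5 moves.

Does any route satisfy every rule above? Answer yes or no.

yes

One route that works: a1 → b1 → c1 → c2 → d2 → d3.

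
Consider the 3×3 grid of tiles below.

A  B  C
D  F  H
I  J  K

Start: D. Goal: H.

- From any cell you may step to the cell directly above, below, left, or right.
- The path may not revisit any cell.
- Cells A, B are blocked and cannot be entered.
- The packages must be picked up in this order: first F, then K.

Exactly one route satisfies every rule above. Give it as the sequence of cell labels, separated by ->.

The waypoints must appear in the order F, K, with no cell reused.
Route from D: right to F, down to J, right to K, up to H — 4 moves in all.
Check: order respected (F at step 1, K at step 3).

D -> F -> J -> K -> H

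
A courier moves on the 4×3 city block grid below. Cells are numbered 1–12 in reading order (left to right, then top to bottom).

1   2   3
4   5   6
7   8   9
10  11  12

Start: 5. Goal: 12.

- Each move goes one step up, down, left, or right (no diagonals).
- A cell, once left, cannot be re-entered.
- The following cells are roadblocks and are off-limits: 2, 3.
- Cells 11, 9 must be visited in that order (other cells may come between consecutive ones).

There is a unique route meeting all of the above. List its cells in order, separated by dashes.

5 - 4 - 7 - 10 - 11 - 8 - 9 - 12

The waypoints must appear in the order 11, 9, with no cell reused.
Route from 5: left to 4, 2× down (reaching 10), right to 11, up to 8, right to 9, down to 12 — 7 moves in all.
Check: order respected (11 at step 4, 9 at step 6).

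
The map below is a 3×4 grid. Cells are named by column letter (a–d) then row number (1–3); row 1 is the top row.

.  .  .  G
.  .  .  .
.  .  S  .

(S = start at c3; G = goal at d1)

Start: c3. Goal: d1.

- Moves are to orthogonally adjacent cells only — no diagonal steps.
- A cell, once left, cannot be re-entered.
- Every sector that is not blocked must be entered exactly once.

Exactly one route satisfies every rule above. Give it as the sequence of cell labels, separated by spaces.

c3 d3 d2 c2 b2 b3 a3 a2 a1 b1 c1 d1

Need to visit all 12 open cells exactly once, starting at c3 and ending at d1.
Cell a1 has only two open neighbours (a2 and b1), so the path must pass straight through it: one of those is the cell it's entered from and the other is where it exits.
Route from c3: right 1 to d3, up 1 to d2, left 2 to b2, down 1 to b3, left 1 to a3, up 2 to a1, right 3 to d1 — 11 moves in all.
Check: all 12 open cells covered.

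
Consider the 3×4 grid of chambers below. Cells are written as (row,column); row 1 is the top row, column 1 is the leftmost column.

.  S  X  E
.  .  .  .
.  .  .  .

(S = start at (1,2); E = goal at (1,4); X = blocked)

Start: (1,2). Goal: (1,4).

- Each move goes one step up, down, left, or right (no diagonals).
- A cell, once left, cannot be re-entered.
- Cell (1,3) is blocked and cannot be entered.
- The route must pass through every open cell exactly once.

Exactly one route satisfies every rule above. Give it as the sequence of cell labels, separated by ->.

(1,2) -> (1,1) -> (2,1) -> (3,1) -> (3,2) -> (2,2) -> (2,3) -> (3,3) -> (3,4) -> (2,4) -> (1,4)

Need to visit all 11 open cells exactly once, starting at (1,2) and ending at (1,4).
Cell (1,1) has only two open neighbours ((2,1) and (1,2)), so the path must pass straight through it: one of those is the cell it's entered from and the other is where it exits.
Route from (1,2): left 1 to (1,1), down 2 to (3,1), right 1 to (3,2), up 1 to (2,2), right 1 to (2,3), down 1 to (3,3), right 1 to (3,4), up 2 to (1,4) — 10 moves in all.
Check: all 11 open cells covered.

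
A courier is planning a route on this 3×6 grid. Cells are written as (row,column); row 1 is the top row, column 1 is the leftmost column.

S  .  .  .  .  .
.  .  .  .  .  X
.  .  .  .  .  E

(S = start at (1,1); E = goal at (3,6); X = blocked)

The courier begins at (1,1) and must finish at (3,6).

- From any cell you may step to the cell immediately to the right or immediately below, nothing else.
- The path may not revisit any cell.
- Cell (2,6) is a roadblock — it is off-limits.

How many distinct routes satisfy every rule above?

A right/down-only route from (1,1) to (3,6) makes exactly 2 down-moves and 5 right-moves in some order.
With no other constraints that would be C(7,2) = 21 routes.
Subtract routes through each blocked cell (inclusion–exclusion for overlaps): − through (2,6): 6 → 15.
That gives 15 routes.

15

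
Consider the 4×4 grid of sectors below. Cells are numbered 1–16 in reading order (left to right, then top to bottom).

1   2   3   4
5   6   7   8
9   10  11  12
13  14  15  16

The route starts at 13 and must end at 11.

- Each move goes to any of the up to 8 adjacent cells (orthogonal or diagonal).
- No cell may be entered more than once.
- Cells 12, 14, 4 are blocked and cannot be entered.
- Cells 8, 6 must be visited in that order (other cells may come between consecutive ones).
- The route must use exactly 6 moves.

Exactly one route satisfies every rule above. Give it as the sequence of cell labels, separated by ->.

13 -> 10 -> 7 -> 8 -> 3 -> 6 -> 11

The waypoints must appear in the order 8, 6, with no cell reused.
Route from 13: 2× up-right (reaching 7), right to 8, up-left to 3, down-left to 6, down-right to 11 — 6 moves in all.
Check: order respected (8 at step 3, 6 at step 5); 6 moves as required.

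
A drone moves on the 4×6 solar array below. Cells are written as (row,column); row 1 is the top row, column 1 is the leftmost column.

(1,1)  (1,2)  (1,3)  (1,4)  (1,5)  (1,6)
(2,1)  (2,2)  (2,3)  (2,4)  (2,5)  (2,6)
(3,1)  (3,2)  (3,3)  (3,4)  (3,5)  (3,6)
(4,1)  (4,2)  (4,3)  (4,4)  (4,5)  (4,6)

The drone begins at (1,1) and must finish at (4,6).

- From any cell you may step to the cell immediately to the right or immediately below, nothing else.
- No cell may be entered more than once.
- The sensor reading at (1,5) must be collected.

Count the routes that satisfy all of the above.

4

A right/down-only route from (1,1) to (4,6) makes exactly 3 down-moves and 5 right-moves in some order.
With no other constraints that would be C(8,3) = 56 routes.
Split at (1,5) and multiply the segment counts: (1,1)→(1,5): 1; (1,5)→(4,6): 4; product = 4.
That gives 4 routes.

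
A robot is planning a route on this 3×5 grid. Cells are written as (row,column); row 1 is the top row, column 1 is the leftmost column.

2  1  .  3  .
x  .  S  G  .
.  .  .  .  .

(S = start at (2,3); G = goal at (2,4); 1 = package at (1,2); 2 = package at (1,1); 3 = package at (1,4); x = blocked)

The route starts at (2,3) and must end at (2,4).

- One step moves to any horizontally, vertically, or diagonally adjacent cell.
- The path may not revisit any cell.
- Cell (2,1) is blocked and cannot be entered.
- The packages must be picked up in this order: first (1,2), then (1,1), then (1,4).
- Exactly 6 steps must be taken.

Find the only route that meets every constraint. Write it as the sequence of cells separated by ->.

The waypoints must appear in the order (1,2), (1,1), (1,4), with no cell reused.
Route from (2,3): up-left 1 to (1,2), left 1 to (1,1), down-right 1 to (2,2), up-right 1 to (1,3), right 1 to (1,4), down 1 to (2,4) — 6 moves in all.
Check: order respected (1 at step 1, 2 at step 2, 3 at step 5); 6 moves as required.

(2,3) -> (1,2) -> (1,1) -> (2,2) -> (1,3) -> (1,4) -> (2,4)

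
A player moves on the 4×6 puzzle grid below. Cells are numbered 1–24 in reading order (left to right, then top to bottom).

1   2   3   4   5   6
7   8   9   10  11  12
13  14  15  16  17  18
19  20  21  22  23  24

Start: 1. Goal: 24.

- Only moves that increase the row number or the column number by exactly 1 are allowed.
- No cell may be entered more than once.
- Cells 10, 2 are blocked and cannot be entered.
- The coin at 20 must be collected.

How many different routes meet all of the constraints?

3

A right/down-only route from 1 to 24 makes exactly 3 down-moves and 5 right-moves in some order.
With no other constraints that would be C(8,3) = 56 routes.
Split at 20 and multiply the segment counts (each segment already excludes blocked cells): 1→20: 3; 20→24: 1; product = 3.
That gives 3 routes.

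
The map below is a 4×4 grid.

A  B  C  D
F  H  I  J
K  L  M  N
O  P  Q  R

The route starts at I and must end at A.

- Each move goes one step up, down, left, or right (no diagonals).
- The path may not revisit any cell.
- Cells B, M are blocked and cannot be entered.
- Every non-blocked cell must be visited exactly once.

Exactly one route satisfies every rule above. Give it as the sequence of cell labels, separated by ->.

Need to visit all 14 open cells exactly once, starting at I and ending at A.
Cell O has only two open neighbours (K and P), so the path must pass straight through it: one of those is the cell it's entered from and the other is where it exits.
Route from I: up to C, right to D, 3× down (reaching R), 3× left (reaching O), up to K, right to L, up to H, left to F, up to A — 13 moves in all.
Check: all 14 open cells covered.

I -> C -> D -> J -> N -> R -> Q -> P -> O -> K -> L -> H -> F -> A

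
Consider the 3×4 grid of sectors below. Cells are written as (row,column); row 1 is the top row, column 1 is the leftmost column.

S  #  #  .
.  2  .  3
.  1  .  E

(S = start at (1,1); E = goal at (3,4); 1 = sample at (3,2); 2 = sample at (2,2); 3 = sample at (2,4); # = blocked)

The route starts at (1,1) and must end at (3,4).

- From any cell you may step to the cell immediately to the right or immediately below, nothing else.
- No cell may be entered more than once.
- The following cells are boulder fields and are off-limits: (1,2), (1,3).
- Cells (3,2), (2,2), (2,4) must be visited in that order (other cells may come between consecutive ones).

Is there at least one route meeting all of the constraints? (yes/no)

no

(2,2) lies above (3,2), so going from (3,2) to (2,2) would need an upward move — but moves only go right/down, so (3,2) cannot be visited before (2,2).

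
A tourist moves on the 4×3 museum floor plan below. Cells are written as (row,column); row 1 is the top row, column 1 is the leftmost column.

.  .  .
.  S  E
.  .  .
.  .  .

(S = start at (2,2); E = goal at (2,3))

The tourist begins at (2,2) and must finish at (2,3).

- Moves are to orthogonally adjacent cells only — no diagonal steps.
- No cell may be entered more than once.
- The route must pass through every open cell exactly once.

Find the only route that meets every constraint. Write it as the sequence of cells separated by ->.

(2,2) -> (3,2) -> (3,3) -> (4,3) -> (4,2) -> (4,1) -> (3,1) -> (2,1) -> (1,1) -> (1,2) -> (1,3) -> (2,3)

Need to visit all 12 open cells exactly once, starting at (2,2) and ending at (2,3).
Cell (4,1) has only two open neighbours ((3,1) and (4,2)), so the path must pass straight through it: one of those is the cell it's entered from and the other is where it exits.
Route from (2,2): down to (3,2), right to (3,3), down to (4,3), 2× left (reaching (4,1)), 3× up (reaching (1,1)), 2× right (reaching (1,3)), down to (2,3) — 11 moves in all.
Check: all 12 open cells covered.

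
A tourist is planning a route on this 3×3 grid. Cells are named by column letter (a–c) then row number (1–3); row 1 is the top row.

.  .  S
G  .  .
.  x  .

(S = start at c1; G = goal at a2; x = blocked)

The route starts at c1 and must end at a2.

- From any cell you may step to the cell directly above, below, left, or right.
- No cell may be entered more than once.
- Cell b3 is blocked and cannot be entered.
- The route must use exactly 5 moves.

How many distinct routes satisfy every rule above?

1

Need simple routes of exactly 5 moves from c1 to a2 (Manhattan distance 3, so 1 moves are spent on a detour and 1 undoing it).
Enumerating: c1 c2 b2 b1 a1 a2.
That gives 1 route.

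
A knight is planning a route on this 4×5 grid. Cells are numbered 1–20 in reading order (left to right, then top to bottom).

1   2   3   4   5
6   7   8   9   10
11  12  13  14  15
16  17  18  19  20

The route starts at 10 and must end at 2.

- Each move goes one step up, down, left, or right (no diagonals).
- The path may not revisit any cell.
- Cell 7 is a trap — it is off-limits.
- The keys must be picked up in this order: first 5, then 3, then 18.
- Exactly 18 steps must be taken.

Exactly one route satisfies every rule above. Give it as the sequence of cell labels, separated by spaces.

The waypoints must appear in the order 5, 3, 18, with no cell reused.
Route from 10: up 1 to 5, left 2 to 3, down 1 to 8, right 1 to 9, down 1 to 14, right 1 to 15, down 1 to 20, left 2 to 18, up 1 to 13, left 1 to 12, down 1 to 17, left 1 to 16, up 3 to 1, right 1 to 2 — 18 moves in all.
Check: order respected (5 at step 1, 3 at step 3, 18 at step 10); 18 moves as required.

10 5 4 3 8 9 14 15 20 19 18 13 12 17 16 11 6 1 2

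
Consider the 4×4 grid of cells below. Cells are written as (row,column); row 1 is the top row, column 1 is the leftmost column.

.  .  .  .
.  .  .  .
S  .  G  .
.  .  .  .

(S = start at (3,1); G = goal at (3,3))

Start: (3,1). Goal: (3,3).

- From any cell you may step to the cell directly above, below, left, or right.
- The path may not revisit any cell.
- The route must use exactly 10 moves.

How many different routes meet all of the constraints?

Need simple routes of exactly 10 moves from (3,1) to (3,3) (Manhattan distance 2, so 4 moves are spent on a detour and 4 undoing it).
Branch systematically from the start, pruning whenever the remaining move budget drops below the Manhattan distance to (3,3) or differs from it in parity. Grouping the completions by first move — via (2,1): 12; via (4,1): 8; via (3,2): 7 — and summing: 12 + 8 + 7 = 27.
That gives 27 routes.

27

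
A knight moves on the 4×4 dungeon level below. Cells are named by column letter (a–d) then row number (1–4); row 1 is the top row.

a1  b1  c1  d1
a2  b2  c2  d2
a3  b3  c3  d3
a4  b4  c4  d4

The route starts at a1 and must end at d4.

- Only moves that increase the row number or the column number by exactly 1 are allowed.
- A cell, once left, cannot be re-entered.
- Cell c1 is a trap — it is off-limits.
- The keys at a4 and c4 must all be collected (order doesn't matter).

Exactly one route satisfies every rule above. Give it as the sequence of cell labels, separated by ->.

a1 -> a2 -> a3 -> a4 -> b4 -> c4 -> d4

Moves only go right or down, so the column and row indices never decrease.
Route from a1: down 3 to a4, right 3 to d4 — 6 moves in all.
Check: all required cells visited.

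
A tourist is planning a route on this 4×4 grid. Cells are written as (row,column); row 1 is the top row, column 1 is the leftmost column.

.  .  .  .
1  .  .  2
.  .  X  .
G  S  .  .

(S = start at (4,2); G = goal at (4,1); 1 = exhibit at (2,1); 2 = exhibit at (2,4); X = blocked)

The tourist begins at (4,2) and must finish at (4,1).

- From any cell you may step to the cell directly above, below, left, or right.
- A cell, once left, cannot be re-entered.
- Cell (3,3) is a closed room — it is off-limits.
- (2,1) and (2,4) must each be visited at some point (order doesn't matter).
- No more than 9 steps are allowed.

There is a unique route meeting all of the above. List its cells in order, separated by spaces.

(4,2) (4,3) (4,4) (3,4) (2,4) (2,3) (2,2) (2,1) (3,1) (4,1)

Any route must reach (2,1) and (2,4) and still end at (4,1) within 9 moves, so the order of the required stops is forced.
Route from (4,2): right 2 to (4,4), up 2 to (2,4), left 3 to (2,1), down 2 to (4,1) — 9 moves in all.
Check: all required cells visited; 9 ≤ 9 moves.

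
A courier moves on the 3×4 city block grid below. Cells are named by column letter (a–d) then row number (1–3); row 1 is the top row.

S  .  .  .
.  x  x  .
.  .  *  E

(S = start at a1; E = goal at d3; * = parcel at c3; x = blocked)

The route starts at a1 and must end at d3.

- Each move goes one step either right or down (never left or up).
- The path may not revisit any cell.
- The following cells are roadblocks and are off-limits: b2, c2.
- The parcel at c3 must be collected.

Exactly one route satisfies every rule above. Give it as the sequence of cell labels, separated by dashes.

Moves only go right or down, so the column and row indices never decrease.
Route from a1: down 2 to a3, right 3 to d3 — 5 moves in all.
Check: all required cells visited.

a1 - a2 - a3 - b3 - c3 - d3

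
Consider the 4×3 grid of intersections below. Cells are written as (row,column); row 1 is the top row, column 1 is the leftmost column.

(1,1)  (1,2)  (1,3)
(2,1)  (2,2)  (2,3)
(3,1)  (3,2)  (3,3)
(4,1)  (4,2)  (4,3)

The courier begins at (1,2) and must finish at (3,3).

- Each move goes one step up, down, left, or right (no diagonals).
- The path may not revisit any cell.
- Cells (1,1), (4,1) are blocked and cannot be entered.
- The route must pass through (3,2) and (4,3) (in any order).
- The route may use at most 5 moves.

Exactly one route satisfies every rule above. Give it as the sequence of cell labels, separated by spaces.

(1,2) (2,2) (3,2) (4,2) (4,3) (3,3)

The budget equals the shortest possible length, so every move has to be on a shortest route through the required cells.
Route from (1,2): down 3 to (4,2), right 1 to (4,3), up 1 to (3,3) — 5 moves in all.
Check: all required cells visited; 5 ≤ 5 moves.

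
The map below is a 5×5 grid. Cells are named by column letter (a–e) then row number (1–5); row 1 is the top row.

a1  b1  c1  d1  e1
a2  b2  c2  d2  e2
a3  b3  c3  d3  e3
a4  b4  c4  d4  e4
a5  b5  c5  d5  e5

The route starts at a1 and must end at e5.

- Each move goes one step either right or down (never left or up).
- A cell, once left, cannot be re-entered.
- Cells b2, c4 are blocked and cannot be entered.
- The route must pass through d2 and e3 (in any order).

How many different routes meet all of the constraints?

A right/down-only route from a1 to e5 makes exactly 4 down-moves and 4 right-moves in some order.
With no other constraints that would be C(8,4) = 70 routes.
A monotone route can only reach the required cells in the order d2, e3, so split there and multiply the segment counts (each segment already excludes blocked cells): a1→d2: 2; d2→e3: 2; e3→e5: 1; product = 4.
That gives 4 routes.

4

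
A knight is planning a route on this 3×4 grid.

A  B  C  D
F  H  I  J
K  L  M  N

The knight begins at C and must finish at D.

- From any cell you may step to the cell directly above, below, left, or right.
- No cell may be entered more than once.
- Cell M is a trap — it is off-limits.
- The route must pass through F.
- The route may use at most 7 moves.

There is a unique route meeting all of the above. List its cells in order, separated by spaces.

C B A F H I J D

The budget equals the shortest possible length, so every move has to be on a shortest route through the required cells.
Route from C: left 2 to A, down 1 to F, right 3 to J, up 1 to D — 7 moves in all.
Check: all required cells visited; 7 ≤ 7 moves.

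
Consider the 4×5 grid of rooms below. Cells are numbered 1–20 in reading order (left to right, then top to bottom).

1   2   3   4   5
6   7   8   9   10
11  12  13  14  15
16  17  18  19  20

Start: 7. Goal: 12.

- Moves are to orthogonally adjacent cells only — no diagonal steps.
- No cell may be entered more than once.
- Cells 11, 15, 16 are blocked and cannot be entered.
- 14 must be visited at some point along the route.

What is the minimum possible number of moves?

Any route passes through 14 somewhere between 7 and 12. Summing Manhattan distances along the two legs (7 → 14 → 12) gives a lower bound of 3 + 2 = 5 moves.
A route of 5 moves achieves this: 7 → 8 → 9 → 14 → 13 → 12.
Since 5 matches the lower bound, it is optimal.

5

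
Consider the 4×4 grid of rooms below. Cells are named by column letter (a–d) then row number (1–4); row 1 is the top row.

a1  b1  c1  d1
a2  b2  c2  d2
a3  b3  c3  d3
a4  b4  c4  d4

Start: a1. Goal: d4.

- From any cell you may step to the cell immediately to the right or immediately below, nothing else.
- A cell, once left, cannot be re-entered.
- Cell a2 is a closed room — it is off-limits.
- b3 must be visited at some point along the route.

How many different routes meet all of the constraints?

3

A right/down-only route from a1 to d4 makes exactly 3 down-moves and 3 right-moves in some order.
With no other constraints that would be C(6,3) = 20 routes.
Split at b3 and multiply the segment counts (each segment already excludes blocked cells): a1→b3: 1; b3→d4: 3; product = 3.
That gives 3 routes.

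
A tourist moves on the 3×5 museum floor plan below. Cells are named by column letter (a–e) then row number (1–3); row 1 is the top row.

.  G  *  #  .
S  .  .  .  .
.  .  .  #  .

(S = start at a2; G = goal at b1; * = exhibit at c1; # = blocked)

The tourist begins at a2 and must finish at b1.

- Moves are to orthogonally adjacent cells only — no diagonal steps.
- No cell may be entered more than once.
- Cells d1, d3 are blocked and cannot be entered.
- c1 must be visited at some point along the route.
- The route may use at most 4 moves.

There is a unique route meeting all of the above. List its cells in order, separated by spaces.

a2 b2 c2 c1 b1

The 4-move cap with required stops at c1 leaves no slack for detours.
Route from a2: 2× right (reaching c2), up to c1, left to b1 — 4 moves in all.
Check: all required cells visited; 4 ≤ 4 moves.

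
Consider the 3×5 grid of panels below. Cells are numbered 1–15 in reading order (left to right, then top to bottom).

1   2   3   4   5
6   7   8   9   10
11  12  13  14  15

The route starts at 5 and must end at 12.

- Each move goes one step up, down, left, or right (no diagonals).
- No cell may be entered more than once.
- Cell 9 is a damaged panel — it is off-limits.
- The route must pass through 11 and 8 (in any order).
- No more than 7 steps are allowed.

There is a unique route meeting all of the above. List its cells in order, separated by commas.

5, 4, 3, 8, 7, 6, 11, 12

The 7-move cap with required stops at 11, 8 leaves no slack for detours.
Route from 5: left 2 to 3, down 1 to 8, left 2 to 6, down 1 to 11, right 1 to 12 — 7 moves in all.
Check: all required cells visited; 7 ≤ 7 moves.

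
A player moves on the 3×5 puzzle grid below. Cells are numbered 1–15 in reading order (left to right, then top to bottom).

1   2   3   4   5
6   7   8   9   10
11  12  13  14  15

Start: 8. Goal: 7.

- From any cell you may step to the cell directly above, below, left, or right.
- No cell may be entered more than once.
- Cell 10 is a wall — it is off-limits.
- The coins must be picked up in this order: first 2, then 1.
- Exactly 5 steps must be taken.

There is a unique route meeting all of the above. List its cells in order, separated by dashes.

The waypoints must appear in the order 2, 1, with no cell reused.
Route from 8: up 1 to 3, left 2 to 1, down 1 to 6, right 1 to 7 — 5 moves in all.
Check: order respected (2 at step 2, 1 at step 3); 5 moves as required.

8 - 3 - 2 - 1 - 6 - 7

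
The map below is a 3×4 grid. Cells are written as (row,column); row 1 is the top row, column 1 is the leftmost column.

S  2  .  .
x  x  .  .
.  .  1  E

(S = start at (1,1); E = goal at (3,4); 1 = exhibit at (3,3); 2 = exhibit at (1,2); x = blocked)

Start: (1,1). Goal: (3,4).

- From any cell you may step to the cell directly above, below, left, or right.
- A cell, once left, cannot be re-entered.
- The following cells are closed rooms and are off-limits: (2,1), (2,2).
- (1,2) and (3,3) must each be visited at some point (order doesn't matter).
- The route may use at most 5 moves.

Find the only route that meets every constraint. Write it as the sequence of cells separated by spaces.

(1,1) (1,2) (1,3) (2,3) (3,3) (3,4)

The budget equals the shortest possible length, so every move has to be on a shortest route through the required cells.
Route from (1,1): right 2 to (1,3), down 2 to (3,3), right 1 to (3,4) — 5 moves in all.
Check: all required cells visited; 5 ≤ 5 moves.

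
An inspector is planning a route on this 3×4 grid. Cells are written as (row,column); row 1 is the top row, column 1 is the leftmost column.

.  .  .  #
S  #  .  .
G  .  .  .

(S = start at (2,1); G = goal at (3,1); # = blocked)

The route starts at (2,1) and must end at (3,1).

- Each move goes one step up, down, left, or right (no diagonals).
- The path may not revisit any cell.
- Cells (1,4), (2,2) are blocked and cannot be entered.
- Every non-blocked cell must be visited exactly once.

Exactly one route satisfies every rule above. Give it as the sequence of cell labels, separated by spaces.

Need to visit all 10 open cells exactly once, starting at (2,1) and ending at (3,1).
Cell (1,2) has only two open neighbours ((1,1) and (1,3)), so the path must pass straight through it: one of those is the cell it's entered from and the other is where it exits.
Route from (2,1): up to (1,1), 2× right (reaching (1,3)), down to (2,3), right to (2,4), down to (3,4), 3× left (reaching (3,1)) — 9 moves in all.
Check: all 10 open cells covered.

(2,1) (1,1) (1,2) (1,3) (2,3) (2,4) (3,4) (3,3) (3,2) (3,1)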